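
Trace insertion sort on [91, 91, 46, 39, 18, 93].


Initial: [91, 91, 46, 39, 18, 93]
Insert 91: [91, 91, 46, 39, 18, 93]
Insert 46: [46, 91, 91, 39, 18, 93]
Insert 39: [39, 46, 91, 91, 18, 93]
Insert 18: [18, 39, 46, 91, 91, 93]
Insert 93: [18, 39, 46, 91, 91, 93]

Sorted: [18, 39, 46, 91, 91, 93]


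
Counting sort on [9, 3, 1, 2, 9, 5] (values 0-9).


Input: [9, 3, 1, 2, 9, 5]
Counts: [0, 1, 1, 1, 0, 1, 0, 0, 0, 2]

Sorted: [1, 2, 3, 5, 9, 9]


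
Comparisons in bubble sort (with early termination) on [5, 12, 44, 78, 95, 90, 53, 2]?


Algorithm: bubble sort (with early termination)
Input: [5, 12, 44, 78, 95, 90, 53, 2]
Sorted: [2, 5, 12, 44, 53, 78, 90, 95]

28


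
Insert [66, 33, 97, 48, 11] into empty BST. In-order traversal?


Insert 66: root
Insert 33: L from 66
Insert 97: R from 66
Insert 48: L from 66 -> R from 33
Insert 11: L from 66 -> L from 33

In-order: [11, 33, 48, 66, 97]


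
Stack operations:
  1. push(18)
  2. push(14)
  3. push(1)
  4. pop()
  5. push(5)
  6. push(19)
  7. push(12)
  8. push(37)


push(18) -> [18]
push(14) -> [18, 14]
push(1) -> [18, 14, 1]
pop()->1, [18, 14]
push(5) -> [18, 14, 5]
push(19) -> [18, 14, 5, 19]
push(12) -> [18, 14, 5, 19, 12]
push(37) -> [18, 14, 5, 19, 12, 37]

Final stack: [18, 14, 5, 19, 12, 37]


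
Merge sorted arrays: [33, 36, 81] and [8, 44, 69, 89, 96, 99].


Take 8 from B
Take 33 from A
Take 36 from A
Take 44 from B
Take 69 from B
Take 81 from A

Merged: [8, 33, 36, 44, 69, 81, 89, 96, 99]


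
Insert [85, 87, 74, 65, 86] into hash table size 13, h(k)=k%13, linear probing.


Insert 85: h=7 -> slot 7
Insert 87: h=9 -> slot 9
Insert 74: h=9, 1 probes -> slot 10
Insert 65: h=0 -> slot 0
Insert 86: h=8 -> slot 8

Table: [65, None, None, None, None, None, None, 85, 86, 87, 74, None, None]


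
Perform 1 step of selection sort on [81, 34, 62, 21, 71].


Initial: [81, 34, 62, 21, 71]
Step 1: min=21 at 3
  Swap: [21, 34, 62, 81, 71]

After 1 step: [21, 34, 62, 81, 71]


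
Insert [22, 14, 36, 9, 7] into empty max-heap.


Insert 22: [22]
Insert 14: [22, 14]
Insert 36: [36, 14, 22]
Insert 9: [36, 14, 22, 9]
Insert 7: [36, 14, 22, 9, 7]

Final heap: [36, 14, 22, 9, 7]


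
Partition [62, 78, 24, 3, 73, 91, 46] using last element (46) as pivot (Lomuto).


Pivot: 46
  24 <= 46: swap -> [24, 78, 62, 3, 73, 91, 46]
  3 <= 46: swap -> [24, 3, 62, 78, 73, 91, 46]
Place pivot at 2: [24, 3, 46, 78, 73, 91, 62]

Partitioned: [24, 3, 46, 78, 73, 91, 62]


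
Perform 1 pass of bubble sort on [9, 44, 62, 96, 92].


Initial: [9, 44, 62, 96, 92]
Pass 1: [9, 44, 62, 92, 96] (1 swaps)

After 1 pass: [9, 44, 62, 92, 96]


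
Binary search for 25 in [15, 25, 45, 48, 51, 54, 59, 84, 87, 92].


Step 1: lo=0, hi=9, mid=4, val=51
Step 2: lo=0, hi=3, mid=1, val=25

Found at index 1


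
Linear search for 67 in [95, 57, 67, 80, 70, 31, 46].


i=0: 95!=67
i=1: 57!=67
i=2: 67==67 found!

Found at 2, 3 comps


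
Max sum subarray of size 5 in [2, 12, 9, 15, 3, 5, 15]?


[0:5]: 41
[1:6]: 44
[2:7]: 47

Max: 47 at [2:7]


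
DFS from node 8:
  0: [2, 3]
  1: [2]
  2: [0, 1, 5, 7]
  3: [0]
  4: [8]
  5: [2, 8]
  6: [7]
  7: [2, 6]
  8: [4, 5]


Visit 8, push [5, 4]
Visit 4, push []
Visit 5, push [2]
Visit 2, push [7, 1, 0]
Visit 0, push [3]
Visit 3, push []
Visit 1, push []
Visit 7, push [6]
Visit 6, push []

DFS order: [8, 4, 5, 2, 0, 3, 1, 7, 6]


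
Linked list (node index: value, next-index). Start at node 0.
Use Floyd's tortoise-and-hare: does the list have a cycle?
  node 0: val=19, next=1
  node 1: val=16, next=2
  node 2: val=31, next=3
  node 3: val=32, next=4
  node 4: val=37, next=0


Floyd's tortoise (slow, +1) and hare (fast, +2):
  init: slow=0, fast=0
  step 1: slow=1, fast=2
  step 2: slow=2, fast=4
  step 3: slow=3, fast=1
  step 4: slow=4, fast=3
  step 5: slow=0, fast=0
  slow == fast at node 0: cycle detected

Cycle: yes


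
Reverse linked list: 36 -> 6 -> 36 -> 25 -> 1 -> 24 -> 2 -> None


Step 1: curr=36, set curr.next=prev(None) | reversed so far: 36
Step 2: curr=6, set curr.next=prev(36) | reversed so far: 6 -> 36
Step 3: curr=36, set curr.next=prev(6) | reversed so far: 36 -> 6 -> 36
Step 4: curr=25, set curr.next=prev(36) | reversed so far: 25 -> 36 -> 6 -> 36
Step 5: curr=1, set curr.next=prev(25) | reversed so far: 1 -> 25 -> 36 -> 6 -> 36
Step 6: curr=24, set curr.next=prev(1) | reversed so far: 24 -> 1 -> 25 -> 36 -> 6 -> 36
Step 7: curr=2, set curr.next=prev(24) | reversed so far: 2 -> 24 -> 1 -> 25 -> 36 -> 6 -> 36

2 -> 24 -> 1 -> 25 -> 36 -> 6 -> 36 -> None


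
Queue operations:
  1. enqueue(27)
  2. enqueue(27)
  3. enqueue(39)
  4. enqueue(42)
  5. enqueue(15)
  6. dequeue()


enqueue(27) -> [27]
enqueue(27) -> [27, 27]
enqueue(39) -> [27, 27, 39]
enqueue(42) -> [27, 27, 39, 42]
enqueue(15) -> [27, 27, 39, 42, 15]
dequeue()->27, [27, 39, 42, 15]

Final queue: [27, 39, 42, 15]


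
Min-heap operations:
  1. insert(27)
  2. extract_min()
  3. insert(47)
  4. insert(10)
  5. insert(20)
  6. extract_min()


insert(27) -> [27]
extract_min()->27, []
insert(47) -> [47]
insert(10) -> [10, 47]
insert(20) -> [10, 47, 20]
extract_min()->10, [20, 47]

Final heap: [20, 47]


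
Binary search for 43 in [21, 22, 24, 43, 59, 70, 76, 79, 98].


Step 1: lo=0, hi=8, mid=4, val=59
Step 2: lo=0, hi=3, mid=1, val=22
Step 3: lo=2, hi=3, mid=2, val=24
Step 4: lo=3, hi=3, mid=3, val=43

Found at index 3


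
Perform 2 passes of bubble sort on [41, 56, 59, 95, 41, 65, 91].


Initial: [41, 56, 59, 95, 41, 65, 91]
Pass 1: [41, 56, 59, 41, 65, 91, 95] (3 swaps)
Pass 2: [41, 56, 41, 59, 65, 91, 95] (1 swaps)

After 2 passes: [41, 56, 41, 59, 65, 91, 95]


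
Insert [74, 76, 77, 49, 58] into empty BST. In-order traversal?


Insert 74: root
Insert 76: R from 74
Insert 77: R from 74 -> R from 76
Insert 49: L from 74
Insert 58: L from 74 -> R from 49

In-order: [49, 58, 74, 76, 77]


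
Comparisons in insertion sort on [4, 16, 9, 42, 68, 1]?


Algorithm: insertion sort
Input: [4, 16, 9, 42, 68, 1]
Sorted: [1, 4, 9, 16, 42, 68]

10


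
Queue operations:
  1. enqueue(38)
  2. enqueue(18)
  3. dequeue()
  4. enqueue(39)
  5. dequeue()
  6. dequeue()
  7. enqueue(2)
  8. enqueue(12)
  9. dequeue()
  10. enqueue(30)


enqueue(38) -> [38]
enqueue(18) -> [38, 18]
dequeue()->38, [18]
enqueue(39) -> [18, 39]
dequeue()->18, [39]
dequeue()->39, []
enqueue(2) -> [2]
enqueue(12) -> [2, 12]
dequeue()->2, [12]
enqueue(30) -> [12, 30]

Final queue: [12, 30]


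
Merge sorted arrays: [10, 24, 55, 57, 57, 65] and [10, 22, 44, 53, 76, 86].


Take 10 from A
Take 10 from B
Take 22 from B
Take 24 from A
Take 44 from B
Take 53 from B
Take 55 from A
Take 57 from A
Take 57 from A
Take 65 from A

Merged: [10, 10, 22, 24, 44, 53, 55, 57, 57, 65, 76, 86]


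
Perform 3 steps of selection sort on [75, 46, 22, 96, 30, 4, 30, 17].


Initial: [75, 46, 22, 96, 30, 4, 30, 17]
Step 1: min=4 at 5
  Swap: [4, 46, 22, 96, 30, 75, 30, 17]
Step 2: min=17 at 7
  Swap: [4, 17, 22, 96, 30, 75, 30, 46]
Step 3: min=22 at 2
  Swap: [4, 17, 22, 96, 30, 75, 30, 46]

After 3 steps: [4, 17, 22, 96, 30, 75, 30, 46]


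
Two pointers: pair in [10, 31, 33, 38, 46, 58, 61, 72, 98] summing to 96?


lo=0(10)+hi=8(98)=108
lo=0(10)+hi=7(72)=82
lo=1(31)+hi=7(72)=103
lo=1(31)+hi=6(61)=92
lo=2(33)+hi=6(61)=94
lo=3(38)+hi=6(61)=99
lo=3(38)+hi=5(58)=96

Yes: 38+58=96


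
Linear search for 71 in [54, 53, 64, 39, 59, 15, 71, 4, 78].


i=0: 54!=71
i=1: 53!=71
i=2: 64!=71
i=3: 39!=71
i=4: 59!=71
i=5: 15!=71
i=6: 71==71 found!

Found at 6, 7 comps


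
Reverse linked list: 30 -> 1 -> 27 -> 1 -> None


Step 1: curr=30, set curr.next=prev(None) | reversed so far: 30
Step 2: curr=1, set curr.next=prev(30) | reversed so far: 1 -> 30
Step 3: curr=27, set curr.next=prev(1) | reversed so far: 27 -> 1 -> 30
Step 4: curr=1, set curr.next=prev(27) | reversed so far: 1 -> 27 -> 1 -> 30

1 -> 27 -> 1 -> 30 -> None


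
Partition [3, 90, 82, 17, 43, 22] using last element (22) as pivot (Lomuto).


Pivot: 22
  3 <= 22: advance i (no swap)
  17 <= 22: swap -> [3, 17, 82, 90, 43, 22]
Place pivot at 2: [3, 17, 22, 90, 43, 82]

Partitioned: [3, 17, 22, 90, 43, 82]


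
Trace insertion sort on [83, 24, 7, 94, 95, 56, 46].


Initial: [83, 24, 7, 94, 95, 56, 46]
Insert 24: [24, 83, 7, 94, 95, 56, 46]
Insert 7: [7, 24, 83, 94, 95, 56, 46]
Insert 94: [7, 24, 83, 94, 95, 56, 46]
Insert 95: [7, 24, 83, 94, 95, 56, 46]
Insert 56: [7, 24, 56, 83, 94, 95, 46]
Insert 46: [7, 24, 46, 56, 83, 94, 95]

Sorted: [7, 24, 46, 56, 83, 94, 95]


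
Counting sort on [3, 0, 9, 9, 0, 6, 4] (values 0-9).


Input: [3, 0, 9, 9, 0, 6, 4]
Counts: [2, 0, 0, 1, 1, 0, 1, 0, 0, 2]

Sorted: [0, 0, 3, 4, 6, 9, 9]


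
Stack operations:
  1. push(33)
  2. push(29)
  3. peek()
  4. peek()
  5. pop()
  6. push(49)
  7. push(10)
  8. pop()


push(33) -> [33]
push(29) -> [33, 29]
peek()->29
peek()->29
pop()->29, [33]
push(49) -> [33, 49]
push(10) -> [33, 49, 10]
pop()->10, [33, 49]

Final stack: [33, 49]


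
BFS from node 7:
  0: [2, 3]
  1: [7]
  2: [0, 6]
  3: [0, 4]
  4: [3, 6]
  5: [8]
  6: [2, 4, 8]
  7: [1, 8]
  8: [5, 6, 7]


Visit 7, enqueue [1, 8]
Visit 1, enqueue []
Visit 8, enqueue [5, 6]
Visit 5, enqueue []
Visit 6, enqueue [2, 4]
Visit 2, enqueue [0]
Visit 4, enqueue [3]
Visit 0, enqueue []
Visit 3, enqueue []

BFS order: [7, 1, 8, 5, 6, 2, 4, 0, 3]


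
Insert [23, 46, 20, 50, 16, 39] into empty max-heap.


Insert 23: [23]
Insert 46: [46, 23]
Insert 20: [46, 23, 20]
Insert 50: [50, 46, 20, 23]
Insert 16: [50, 46, 20, 23, 16]
Insert 39: [50, 46, 39, 23, 16, 20]

Final heap: [50, 46, 39, 23, 16, 20]


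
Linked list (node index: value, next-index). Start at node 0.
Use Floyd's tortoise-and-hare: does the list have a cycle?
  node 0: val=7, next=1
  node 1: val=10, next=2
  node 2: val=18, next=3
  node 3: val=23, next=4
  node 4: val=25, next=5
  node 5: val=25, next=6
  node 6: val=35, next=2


Floyd's tortoise (slow, +1) and hare (fast, +2):
  init: slow=0, fast=0
  step 1: slow=1, fast=2
  step 2: slow=2, fast=4
  step 3: slow=3, fast=6
  step 4: slow=4, fast=3
  step 5: slow=5, fast=5
  slow == fast at node 5: cycle detected

Cycle: yes


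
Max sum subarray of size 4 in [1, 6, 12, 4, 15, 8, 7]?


[0:4]: 23
[1:5]: 37
[2:6]: 39
[3:7]: 34

Max: 39 at [2:6]


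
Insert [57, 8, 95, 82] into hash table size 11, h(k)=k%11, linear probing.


Insert 57: h=2 -> slot 2
Insert 8: h=8 -> slot 8
Insert 95: h=7 -> slot 7
Insert 82: h=5 -> slot 5

Table: [None, None, 57, None, None, 82, None, 95, 8, None, None]


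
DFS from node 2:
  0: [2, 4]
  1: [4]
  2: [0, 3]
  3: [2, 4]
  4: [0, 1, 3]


Visit 2, push [3, 0]
Visit 0, push [4]
Visit 4, push [3, 1]
Visit 1, push []
Visit 3, push []

DFS order: [2, 0, 4, 1, 3]


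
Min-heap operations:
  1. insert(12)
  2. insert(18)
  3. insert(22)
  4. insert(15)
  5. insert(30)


insert(12) -> [12]
insert(18) -> [12, 18]
insert(22) -> [12, 18, 22]
insert(15) -> [12, 15, 22, 18]
insert(30) -> [12, 15, 22, 18, 30]

Final heap: [12, 15, 22, 18, 30]


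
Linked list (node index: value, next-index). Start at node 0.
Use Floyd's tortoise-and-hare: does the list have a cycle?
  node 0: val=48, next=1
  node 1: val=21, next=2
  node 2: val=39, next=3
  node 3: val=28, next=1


Floyd's tortoise (slow, +1) and hare (fast, +2):
  init: slow=0, fast=0
  step 1: slow=1, fast=2
  step 2: slow=2, fast=1
  step 3: slow=3, fast=3
  slow == fast at node 3: cycle detected

Cycle: yes


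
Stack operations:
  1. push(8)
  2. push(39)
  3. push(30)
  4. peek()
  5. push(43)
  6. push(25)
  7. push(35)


push(8) -> [8]
push(39) -> [8, 39]
push(30) -> [8, 39, 30]
peek()->30
push(43) -> [8, 39, 30, 43]
push(25) -> [8, 39, 30, 43, 25]
push(35) -> [8, 39, 30, 43, 25, 35]

Final stack: [8, 39, 30, 43, 25, 35]


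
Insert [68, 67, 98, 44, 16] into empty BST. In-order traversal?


Insert 68: root
Insert 67: L from 68
Insert 98: R from 68
Insert 44: L from 68 -> L from 67
Insert 16: L from 68 -> L from 67 -> L from 44

In-order: [16, 44, 67, 68, 98]


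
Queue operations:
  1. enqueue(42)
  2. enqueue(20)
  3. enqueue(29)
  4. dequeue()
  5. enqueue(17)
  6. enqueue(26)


enqueue(42) -> [42]
enqueue(20) -> [42, 20]
enqueue(29) -> [42, 20, 29]
dequeue()->42, [20, 29]
enqueue(17) -> [20, 29, 17]
enqueue(26) -> [20, 29, 17, 26]

Final queue: [20, 29, 17, 26]


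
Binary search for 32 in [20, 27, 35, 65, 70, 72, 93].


Step 1: lo=0, hi=6, mid=3, val=65
Step 2: lo=0, hi=2, mid=1, val=27
Step 3: lo=2, hi=2, mid=2, val=35

Not found


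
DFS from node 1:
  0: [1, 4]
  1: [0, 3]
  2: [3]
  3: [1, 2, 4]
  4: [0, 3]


Visit 1, push [3, 0]
Visit 0, push [4]
Visit 4, push [3]
Visit 3, push [2]
Visit 2, push []

DFS order: [1, 0, 4, 3, 2]


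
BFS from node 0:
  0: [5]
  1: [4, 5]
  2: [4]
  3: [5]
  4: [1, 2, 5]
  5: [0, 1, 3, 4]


Visit 0, enqueue [5]
Visit 5, enqueue [1, 3, 4]
Visit 1, enqueue []
Visit 3, enqueue []
Visit 4, enqueue [2]
Visit 2, enqueue []

BFS order: [0, 5, 1, 3, 4, 2]


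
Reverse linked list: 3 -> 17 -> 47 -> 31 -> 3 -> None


Step 1: curr=3, set curr.next=prev(None) | reversed so far: 3
Step 2: curr=17, set curr.next=prev(3) | reversed so far: 17 -> 3
Step 3: curr=47, set curr.next=prev(17) | reversed so far: 47 -> 17 -> 3
Step 4: curr=31, set curr.next=prev(47) | reversed so far: 31 -> 47 -> 17 -> 3
Step 5: curr=3, set curr.next=prev(31) | reversed so far: 3 -> 31 -> 47 -> 17 -> 3

3 -> 31 -> 47 -> 17 -> 3 -> None


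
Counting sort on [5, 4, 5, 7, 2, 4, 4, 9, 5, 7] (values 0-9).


Input: [5, 4, 5, 7, 2, 4, 4, 9, 5, 7]
Counts: [0, 0, 1, 0, 3, 3, 0, 2, 0, 1]

Sorted: [2, 4, 4, 4, 5, 5, 5, 7, 7, 9]


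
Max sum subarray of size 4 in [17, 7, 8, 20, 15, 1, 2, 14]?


[0:4]: 52
[1:5]: 50
[2:6]: 44
[3:7]: 38
[4:8]: 32

Max: 52 at [0:4]


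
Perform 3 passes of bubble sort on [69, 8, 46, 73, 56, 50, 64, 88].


Initial: [69, 8, 46, 73, 56, 50, 64, 88]
Pass 1: [8, 46, 69, 56, 50, 64, 73, 88] (5 swaps)
Pass 2: [8, 46, 56, 50, 64, 69, 73, 88] (3 swaps)
Pass 3: [8, 46, 50, 56, 64, 69, 73, 88] (1 swaps)

After 3 passes: [8, 46, 50, 56, 64, 69, 73, 88]


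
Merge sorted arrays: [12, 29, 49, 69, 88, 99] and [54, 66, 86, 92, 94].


Take 12 from A
Take 29 from A
Take 49 from A
Take 54 from B
Take 66 from B
Take 69 from A
Take 86 from B
Take 88 from A
Take 92 from B
Take 94 from B

Merged: [12, 29, 49, 54, 66, 69, 86, 88, 92, 94, 99]


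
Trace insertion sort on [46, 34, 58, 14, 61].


Initial: [46, 34, 58, 14, 61]
Insert 34: [34, 46, 58, 14, 61]
Insert 58: [34, 46, 58, 14, 61]
Insert 14: [14, 34, 46, 58, 61]
Insert 61: [14, 34, 46, 58, 61]

Sorted: [14, 34, 46, 58, 61]


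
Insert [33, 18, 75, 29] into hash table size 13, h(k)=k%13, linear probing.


Insert 33: h=7 -> slot 7
Insert 18: h=5 -> slot 5
Insert 75: h=10 -> slot 10
Insert 29: h=3 -> slot 3

Table: [None, None, None, 29, None, 18, None, 33, None, None, 75, None, None]


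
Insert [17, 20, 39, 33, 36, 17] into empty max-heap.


Insert 17: [17]
Insert 20: [20, 17]
Insert 39: [39, 17, 20]
Insert 33: [39, 33, 20, 17]
Insert 36: [39, 36, 20, 17, 33]
Insert 17: [39, 36, 20, 17, 33, 17]

Final heap: [39, 36, 20, 17, 33, 17]


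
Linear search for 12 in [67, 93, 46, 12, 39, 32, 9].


i=0: 67!=12
i=1: 93!=12
i=2: 46!=12
i=3: 12==12 found!

Found at 3, 4 comps


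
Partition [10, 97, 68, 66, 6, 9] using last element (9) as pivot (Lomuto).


Pivot: 9
  6 <= 9: swap -> [6, 97, 68, 66, 10, 9]
Place pivot at 1: [6, 9, 68, 66, 10, 97]

Partitioned: [6, 9, 68, 66, 10, 97]


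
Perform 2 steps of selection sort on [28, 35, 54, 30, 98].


Initial: [28, 35, 54, 30, 98]
Step 1: min=28 at 0
  Swap: [28, 35, 54, 30, 98]
Step 2: min=30 at 3
  Swap: [28, 30, 54, 35, 98]

After 2 steps: [28, 30, 54, 35, 98]


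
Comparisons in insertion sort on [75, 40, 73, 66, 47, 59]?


Algorithm: insertion sort
Input: [75, 40, 73, 66, 47, 59]
Sorted: [40, 47, 59, 66, 73, 75]

14


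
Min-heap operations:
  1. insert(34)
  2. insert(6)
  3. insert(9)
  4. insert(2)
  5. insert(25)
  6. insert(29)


insert(34) -> [34]
insert(6) -> [6, 34]
insert(9) -> [6, 34, 9]
insert(2) -> [2, 6, 9, 34]
insert(25) -> [2, 6, 9, 34, 25]
insert(29) -> [2, 6, 9, 34, 25, 29]

Final heap: [2, 6, 9, 34, 25, 29]


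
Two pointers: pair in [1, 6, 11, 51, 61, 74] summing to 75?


lo=0(1)+hi=5(74)=75

Yes: 1+74=75


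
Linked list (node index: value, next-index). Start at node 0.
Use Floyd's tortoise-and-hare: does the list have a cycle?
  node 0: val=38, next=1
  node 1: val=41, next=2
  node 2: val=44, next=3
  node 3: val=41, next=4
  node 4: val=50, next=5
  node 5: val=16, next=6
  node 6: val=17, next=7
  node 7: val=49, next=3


Floyd's tortoise (slow, +1) and hare (fast, +2):
  init: slow=0, fast=0
  step 1: slow=1, fast=2
  step 2: slow=2, fast=4
  step 3: slow=3, fast=6
  step 4: slow=4, fast=3
  step 5: slow=5, fast=5
  slow == fast at node 5: cycle detected

Cycle: yes


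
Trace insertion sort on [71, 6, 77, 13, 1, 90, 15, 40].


Initial: [71, 6, 77, 13, 1, 90, 15, 40]
Insert 6: [6, 71, 77, 13, 1, 90, 15, 40]
Insert 77: [6, 71, 77, 13, 1, 90, 15, 40]
Insert 13: [6, 13, 71, 77, 1, 90, 15, 40]
Insert 1: [1, 6, 13, 71, 77, 90, 15, 40]
Insert 90: [1, 6, 13, 71, 77, 90, 15, 40]
Insert 15: [1, 6, 13, 15, 71, 77, 90, 40]
Insert 40: [1, 6, 13, 15, 40, 71, 77, 90]

Sorted: [1, 6, 13, 15, 40, 71, 77, 90]


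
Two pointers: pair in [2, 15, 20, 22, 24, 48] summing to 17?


lo=0(2)+hi=5(48)=50
lo=0(2)+hi=4(24)=26
lo=0(2)+hi=3(22)=24
lo=0(2)+hi=2(20)=22
lo=0(2)+hi=1(15)=17

Yes: 2+15=17


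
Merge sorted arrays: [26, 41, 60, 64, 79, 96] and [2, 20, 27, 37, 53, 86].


Take 2 from B
Take 20 from B
Take 26 from A
Take 27 from B
Take 37 from B
Take 41 from A
Take 53 from B
Take 60 from A
Take 64 from A
Take 79 from A
Take 86 from B

Merged: [2, 20, 26, 27, 37, 41, 53, 60, 64, 79, 86, 96]


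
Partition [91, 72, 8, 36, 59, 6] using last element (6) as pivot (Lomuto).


Pivot: 6
Place pivot at 0: [6, 72, 8, 36, 59, 91]

Partitioned: [6, 72, 8, 36, 59, 91]


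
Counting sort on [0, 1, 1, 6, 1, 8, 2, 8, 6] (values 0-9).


Input: [0, 1, 1, 6, 1, 8, 2, 8, 6]
Counts: [1, 3, 1, 0, 0, 0, 2, 0, 2, 0]

Sorted: [0, 1, 1, 1, 2, 6, 6, 8, 8]


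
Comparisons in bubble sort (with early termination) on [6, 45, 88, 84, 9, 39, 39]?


Algorithm: bubble sort (with early termination)
Input: [6, 45, 88, 84, 9, 39, 39]
Sorted: [6, 9, 39, 39, 45, 84, 88]

18


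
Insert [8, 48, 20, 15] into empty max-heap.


Insert 8: [8]
Insert 48: [48, 8]
Insert 20: [48, 8, 20]
Insert 15: [48, 15, 20, 8]

Final heap: [48, 15, 20, 8]


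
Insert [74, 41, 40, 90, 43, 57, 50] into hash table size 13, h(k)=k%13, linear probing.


Insert 74: h=9 -> slot 9
Insert 41: h=2 -> slot 2
Insert 40: h=1 -> slot 1
Insert 90: h=12 -> slot 12
Insert 43: h=4 -> slot 4
Insert 57: h=5 -> slot 5
Insert 50: h=11 -> slot 11

Table: [None, 40, 41, None, 43, 57, None, None, None, 74, None, 50, 90]


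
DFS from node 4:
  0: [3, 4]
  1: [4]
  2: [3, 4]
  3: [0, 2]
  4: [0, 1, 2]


Visit 4, push [2, 1, 0]
Visit 0, push [3]
Visit 3, push [2]
Visit 2, push []
Visit 1, push []

DFS order: [4, 0, 3, 2, 1]


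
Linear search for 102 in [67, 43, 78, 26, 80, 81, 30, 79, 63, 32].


i=0: 67!=102
i=1: 43!=102
i=2: 78!=102
i=3: 26!=102
i=4: 80!=102
i=5: 81!=102
i=6: 30!=102
i=7: 79!=102
i=8: 63!=102
i=9: 32!=102

Not found, 10 comps


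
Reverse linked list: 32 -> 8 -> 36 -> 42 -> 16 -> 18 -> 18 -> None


Step 1: curr=32, set curr.next=prev(None) | reversed so far: 32
Step 2: curr=8, set curr.next=prev(32) | reversed so far: 8 -> 32
Step 3: curr=36, set curr.next=prev(8) | reversed so far: 36 -> 8 -> 32
Step 4: curr=42, set curr.next=prev(36) | reversed so far: 42 -> 36 -> 8 -> 32
Step 5: curr=16, set curr.next=prev(42) | reversed so far: 16 -> 42 -> 36 -> 8 -> 32
Step 6: curr=18, set curr.next=prev(16) | reversed so far: 18 -> 16 -> 42 -> 36 -> 8 -> 32
Step 7: curr=18, set curr.next=prev(18) | reversed so far: 18 -> 18 -> 16 -> 42 -> 36 -> 8 -> 32

18 -> 18 -> 16 -> 42 -> 36 -> 8 -> 32 -> None


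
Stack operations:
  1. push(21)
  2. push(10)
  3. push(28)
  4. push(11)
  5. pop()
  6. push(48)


push(21) -> [21]
push(10) -> [21, 10]
push(28) -> [21, 10, 28]
push(11) -> [21, 10, 28, 11]
pop()->11, [21, 10, 28]
push(48) -> [21, 10, 28, 48]

Final stack: [21, 10, 28, 48]


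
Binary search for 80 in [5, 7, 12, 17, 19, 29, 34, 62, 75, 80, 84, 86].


Step 1: lo=0, hi=11, mid=5, val=29
Step 2: lo=6, hi=11, mid=8, val=75
Step 3: lo=9, hi=11, mid=10, val=84
Step 4: lo=9, hi=9, mid=9, val=80

Found at index 9


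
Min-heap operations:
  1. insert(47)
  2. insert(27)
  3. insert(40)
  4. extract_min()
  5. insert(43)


insert(47) -> [47]
insert(27) -> [27, 47]
insert(40) -> [27, 47, 40]
extract_min()->27, [40, 47]
insert(43) -> [40, 47, 43]

Final heap: [40, 47, 43]


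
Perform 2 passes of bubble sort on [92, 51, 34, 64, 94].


Initial: [92, 51, 34, 64, 94]
Pass 1: [51, 34, 64, 92, 94] (3 swaps)
Pass 2: [34, 51, 64, 92, 94] (1 swaps)

After 2 passes: [34, 51, 64, 92, 94]


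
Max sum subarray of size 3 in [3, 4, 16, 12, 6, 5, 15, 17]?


[0:3]: 23
[1:4]: 32
[2:5]: 34
[3:6]: 23
[4:7]: 26
[5:8]: 37

Max: 37 at [5:8]


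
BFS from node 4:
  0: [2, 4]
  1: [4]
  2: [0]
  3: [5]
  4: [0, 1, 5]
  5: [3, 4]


Visit 4, enqueue [0, 1, 5]
Visit 0, enqueue [2]
Visit 1, enqueue []
Visit 5, enqueue [3]
Visit 2, enqueue []
Visit 3, enqueue []

BFS order: [4, 0, 1, 5, 2, 3]


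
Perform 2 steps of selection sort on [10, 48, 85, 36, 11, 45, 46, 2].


Initial: [10, 48, 85, 36, 11, 45, 46, 2]
Step 1: min=2 at 7
  Swap: [2, 48, 85, 36, 11, 45, 46, 10]
Step 2: min=10 at 7
  Swap: [2, 10, 85, 36, 11, 45, 46, 48]

After 2 steps: [2, 10, 85, 36, 11, 45, 46, 48]


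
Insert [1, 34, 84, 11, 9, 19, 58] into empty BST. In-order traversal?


Insert 1: root
Insert 34: R from 1
Insert 84: R from 1 -> R from 34
Insert 11: R from 1 -> L from 34
Insert 9: R from 1 -> L from 34 -> L from 11
Insert 19: R from 1 -> L from 34 -> R from 11
Insert 58: R from 1 -> R from 34 -> L from 84

In-order: [1, 9, 11, 19, 34, 58, 84]


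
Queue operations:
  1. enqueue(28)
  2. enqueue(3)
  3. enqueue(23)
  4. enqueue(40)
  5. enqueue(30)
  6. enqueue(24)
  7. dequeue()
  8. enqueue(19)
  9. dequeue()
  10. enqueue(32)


enqueue(28) -> [28]
enqueue(3) -> [28, 3]
enqueue(23) -> [28, 3, 23]
enqueue(40) -> [28, 3, 23, 40]
enqueue(30) -> [28, 3, 23, 40, 30]
enqueue(24) -> [28, 3, 23, 40, 30, 24]
dequeue()->28, [3, 23, 40, 30, 24]
enqueue(19) -> [3, 23, 40, 30, 24, 19]
dequeue()->3, [23, 40, 30, 24, 19]
enqueue(32) -> [23, 40, 30, 24, 19, 32]

Final queue: [23, 40, 30, 24, 19, 32]


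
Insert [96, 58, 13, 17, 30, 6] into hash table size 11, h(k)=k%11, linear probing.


Insert 96: h=8 -> slot 8
Insert 58: h=3 -> slot 3
Insert 13: h=2 -> slot 2
Insert 17: h=6 -> slot 6
Insert 30: h=8, 1 probes -> slot 9
Insert 6: h=6, 1 probes -> slot 7

Table: [None, None, 13, 58, None, None, 17, 6, 96, 30, None]


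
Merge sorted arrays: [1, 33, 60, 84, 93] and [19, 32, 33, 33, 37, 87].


Take 1 from A
Take 19 from B
Take 32 from B
Take 33 from A
Take 33 from B
Take 33 from B
Take 37 from B
Take 60 from A
Take 84 from A
Take 87 from B

Merged: [1, 19, 32, 33, 33, 33, 37, 60, 84, 87, 93]


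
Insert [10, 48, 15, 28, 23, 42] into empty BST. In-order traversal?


Insert 10: root
Insert 48: R from 10
Insert 15: R from 10 -> L from 48
Insert 28: R from 10 -> L from 48 -> R from 15
Insert 23: R from 10 -> L from 48 -> R from 15 -> L from 28
Insert 42: R from 10 -> L from 48 -> R from 15 -> R from 28

In-order: [10, 15, 23, 28, 42, 48]


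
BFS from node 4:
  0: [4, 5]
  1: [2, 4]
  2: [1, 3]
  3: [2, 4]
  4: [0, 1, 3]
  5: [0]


Visit 4, enqueue [0, 1, 3]
Visit 0, enqueue [5]
Visit 1, enqueue [2]
Visit 3, enqueue []
Visit 5, enqueue []
Visit 2, enqueue []

BFS order: [4, 0, 1, 3, 5, 2]


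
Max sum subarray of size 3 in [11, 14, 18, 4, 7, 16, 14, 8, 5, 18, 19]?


[0:3]: 43
[1:4]: 36
[2:5]: 29
[3:6]: 27
[4:7]: 37
[5:8]: 38
[6:9]: 27
[7:10]: 31
[8:11]: 42

Max: 43 at [0:3]


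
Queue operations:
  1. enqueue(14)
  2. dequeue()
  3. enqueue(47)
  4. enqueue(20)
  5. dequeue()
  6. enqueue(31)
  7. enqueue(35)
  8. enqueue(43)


enqueue(14) -> [14]
dequeue()->14, []
enqueue(47) -> [47]
enqueue(20) -> [47, 20]
dequeue()->47, [20]
enqueue(31) -> [20, 31]
enqueue(35) -> [20, 31, 35]
enqueue(43) -> [20, 31, 35, 43]

Final queue: [20, 31, 35, 43]


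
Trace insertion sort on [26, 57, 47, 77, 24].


Initial: [26, 57, 47, 77, 24]
Insert 57: [26, 57, 47, 77, 24]
Insert 47: [26, 47, 57, 77, 24]
Insert 77: [26, 47, 57, 77, 24]
Insert 24: [24, 26, 47, 57, 77]

Sorted: [24, 26, 47, 57, 77]


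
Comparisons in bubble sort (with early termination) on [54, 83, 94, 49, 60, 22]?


Algorithm: bubble sort (with early termination)
Input: [54, 83, 94, 49, 60, 22]
Sorted: [22, 49, 54, 60, 83, 94]

15


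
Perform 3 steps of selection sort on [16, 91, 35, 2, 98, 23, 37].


Initial: [16, 91, 35, 2, 98, 23, 37]
Step 1: min=2 at 3
  Swap: [2, 91, 35, 16, 98, 23, 37]
Step 2: min=16 at 3
  Swap: [2, 16, 35, 91, 98, 23, 37]
Step 3: min=23 at 5
  Swap: [2, 16, 23, 91, 98, 35, 37]

After 3 steps: [2, 16, 23, 91, 98, 35, 37]


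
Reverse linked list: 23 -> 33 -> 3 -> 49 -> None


Step 1: curr=23, set curr.next=prev(None) | reversed so far: 23
Step 2: curr=33, set curr.next=prev(23) | reversed so far: 33 -> 23
Step 3: curr=3, set curr.next=prev(33) | reversed so far: 3 -> 33 -> 23
Step 4: curr=49, set curr.next=prev(3) | reversed so far: 49 -> 3 -> 33 -> 23

49 -> 3 -> 33 -> 23 -> None


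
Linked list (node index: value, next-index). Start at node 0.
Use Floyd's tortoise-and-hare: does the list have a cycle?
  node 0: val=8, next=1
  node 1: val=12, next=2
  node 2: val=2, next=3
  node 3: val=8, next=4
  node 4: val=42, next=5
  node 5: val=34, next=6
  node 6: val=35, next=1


Floyd's tortoise (slow, +1) and hare (fast, +2):
  init: slow=0, fast=0
  step 1: slow=1, fast=2
  step 2: slow=2, fast=4
  step 3: slow=3, fast=6
  step 4: slow=4, fast=2
  step 5: slow=5, fast=4
  step 6: slow=6, fast=6
  slow == fast at node 6: cycle detected

Cycle: yes


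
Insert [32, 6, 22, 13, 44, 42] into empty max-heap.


Insert 32: [32]
Insert 6: [32, 6]
Insert 22: [32, 6, 22]
Insert 13: [32, 13, 22, 6]
Insert 44: [44, 32, 22, 6, 13]
Insert 42: [44, 32, 42, 6, 13, 22]

Final heap: [44, 32, 42, 6, 13, 22]


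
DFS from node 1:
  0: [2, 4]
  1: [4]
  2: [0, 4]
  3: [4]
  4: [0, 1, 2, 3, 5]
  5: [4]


Visit 1, push [4]
Visit 4, push [5, 3, 2, 0]
Visit 0, push [2]
Visit 2, push []
Visit 3, push []
Visit 5, push []

DFS order: [1, 4, 0, 2, 3, 5]


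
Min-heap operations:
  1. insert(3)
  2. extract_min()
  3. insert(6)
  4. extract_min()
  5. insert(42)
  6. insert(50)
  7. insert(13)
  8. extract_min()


insert(3) -> [3]
extract_min()->3, []
insert(6) -> [6]
extract_min()->6, []
insert(42) -> [42]
insert(50) -> [42, 50]
insert(13) -> [13, 50, 42]
extract_min()->13, [42, 50]

Final heap: [42, 50]


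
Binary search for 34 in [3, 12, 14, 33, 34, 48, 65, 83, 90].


Step 1: lo=0, hi=8, mid=4, val=34

Found at index 4


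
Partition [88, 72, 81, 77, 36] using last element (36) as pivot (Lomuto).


Pivot: 36
Place pivot at 0: [36, 72, 81, 77, 88]

Partitioned: [36, 72, 81, 77, 88]


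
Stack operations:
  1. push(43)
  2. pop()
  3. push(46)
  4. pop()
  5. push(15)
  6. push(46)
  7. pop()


push(43) -> [43]
pop()->43, []
push(46) -> [46]
pop()->46, []
push(15) -> [15]
push(46) -> [15, 46]
pop()->46, [15]

Final stack: [15]


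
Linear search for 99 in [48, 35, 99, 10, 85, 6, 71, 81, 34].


i=0: 48!=99
i=1: 35!=99
i=2: 99==99 found!

Found at 2, 3 comps


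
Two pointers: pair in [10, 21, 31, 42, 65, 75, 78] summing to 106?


lo=0(10)+hi=6(78)=88
lo=1(21)+hi=6(78)=99
lo=2(31)+hi=6(78)=109
lo=2(31)+hi=5(75)=106

Yes: 31+75=106


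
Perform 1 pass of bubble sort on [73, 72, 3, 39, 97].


Initial: [73, 72, 3, 39, 97]
Pass 1: [72, 3, 39, 73, 97] (3 swaps)

After 1 pass: [72, 3, 39, 73, 97]


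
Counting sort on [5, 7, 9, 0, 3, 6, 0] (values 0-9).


Input: [5, 7, 9, 0, 3, 6, 0]
Counts: [2, 0, 0, 1, 0, 1, 1, 1, 0, 1]

Sorted: [0, 0, 3, 5, 6, 7, 9]


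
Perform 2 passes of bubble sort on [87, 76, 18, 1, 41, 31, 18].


Initial: [87, 76, 18, 1, 41, 31, 18]
Pass 1: [76, 18, 1, 41, 31, 18, 87] (6 swaps)
Pass 2: [18, 1, 41, 31, 18, 76, 87] (5 swaps)

After 2 passes: [18, 1, 41, 31, 18, 76, 87]


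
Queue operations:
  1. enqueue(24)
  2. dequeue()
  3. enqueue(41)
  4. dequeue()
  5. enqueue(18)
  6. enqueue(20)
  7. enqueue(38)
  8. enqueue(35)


enqueue(24) -> [24]
dequeue()->24, []
enqueue(41) -> [41]
dequeue()->41, []
enqueue(18) -> [18]
enqueue(20) -> [18, 20]
enqueue(38) -> [18, 20, 38]
enqueue(35) -> [18, 20, 38, 35]

Final queue: [18, 20, 38, 35]


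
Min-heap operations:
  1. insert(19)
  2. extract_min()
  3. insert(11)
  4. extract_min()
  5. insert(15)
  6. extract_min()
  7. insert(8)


insert(19) -> [19]
extract_min()->19, []
insert(11) -> [11]
extract_min()->11, []
insert(15) -> [15]
extract_min()->15, []
insert(8) -> [8]

Final heap: [8]


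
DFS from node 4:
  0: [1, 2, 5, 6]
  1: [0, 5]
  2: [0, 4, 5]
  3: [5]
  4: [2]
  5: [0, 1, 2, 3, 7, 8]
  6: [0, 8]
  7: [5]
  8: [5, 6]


Visit 4, push [2]
Visit 2, push [5, 0]
Visit 0, push [6, 5, 1]
Visit 1, push [5]
Visit 5, push [8, 7, 3]
Visit 3, push []
Visit 7, push []
Visit 8, push [6]
Visit 6, push []

DFS order: [4, 2, 0, 1, 5, 3, 7, 8, 6]


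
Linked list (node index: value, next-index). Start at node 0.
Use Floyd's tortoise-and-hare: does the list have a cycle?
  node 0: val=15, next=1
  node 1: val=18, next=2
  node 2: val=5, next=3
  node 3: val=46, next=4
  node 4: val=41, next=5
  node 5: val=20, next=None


Floyd's tortoise (slow, +1) and hare (fast, +2):
  init: slow=0, fast=0
  step 1: slow=1, fast=2
  step 2: slow=2, fast=4
  step 3: fast 4->5->None, no cycle

Cycle: no


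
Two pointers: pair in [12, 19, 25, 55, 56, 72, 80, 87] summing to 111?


lo=0(12)+hi=7(87)=99
lo=1(19)+hi=7(87)=106
lo=2(25)+hi=7(87)=112
lo=2(25)+hi=6(80)=105
lo=3(55)+hi=6(80)=135
lo=3(55)+hi=5(72)=127
lo=3(55)+hi=4(56)=111

Yes: 55+56=111


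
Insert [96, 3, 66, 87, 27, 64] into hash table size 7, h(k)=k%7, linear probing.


Insert 96: h=5 -> slot 5
Insert 3: h=3 -> slot 3
Insert 66: h=3, 1 probes -> slot 4
Insert 87: h=3, 3 probes -> slot 6
Insert 27: h=6, 1 probes -> slot 0
Insert 64: h=1 -> slot 1

Table: [27, 64, None, 3, 66, 96, 87]


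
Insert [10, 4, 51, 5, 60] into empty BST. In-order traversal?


Insert 10: root
Insert 4: L from 10
Insert 51: R from 10
Insert 5: L from 10 -> R from 4
Insert 60: R from 10 -> R from 51

In-order: [4, 5, 10, 51, 60]


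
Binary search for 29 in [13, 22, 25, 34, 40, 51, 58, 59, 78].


Step 1: lo=0, hi=8, mid=4, val=40
Step 2: lo=0, hi=3, mid=1, val=22
Step 3: lo=2, hi=3, mid=2, val=25
Step 4: lo=3, hi=3, mid=3, val=34

Not found


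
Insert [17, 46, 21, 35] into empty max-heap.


Insert 17: [17]
Insert 46: [46, 17]
Insert 21: [46, 17, 21]
Insert 35: [46, 35, 21, 17]

Final heap: [46, 35, 21, 17]


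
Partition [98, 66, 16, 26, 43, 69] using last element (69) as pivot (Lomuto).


Pivot: 69
  66 <= 69: swap -> [66, 98, 16, 26, 43, 69]
  16 <= 69: swap -> [66, 16, 98, 26, 43, 69]
  26 <= 69: swap -> [66, 16, 26, 98, 43, 69]
  43 <= 69: swap -> [66, 16, 26, 43, 98, 69]
Place pivot at 4: [66, 16, 26, 43, 69, 98]

Partitioned: [66, 16, 26, 43, 69, 98]


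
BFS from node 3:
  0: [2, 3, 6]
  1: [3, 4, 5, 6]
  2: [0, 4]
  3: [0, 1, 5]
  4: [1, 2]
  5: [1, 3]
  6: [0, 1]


Visit 3, enqueue [0, 1, 5]
Visit 0, enqueue [2, 6]
Visit 1, enqueue [4]
Visit 5, enqueue []
Visit 2, enqueue []
Visit 6, enqueue []
Visit 4, enqueue []

BFS order: [3, 0, 1, 5, 2, 6, 4]


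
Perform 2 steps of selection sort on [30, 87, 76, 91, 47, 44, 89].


Initial: [30, 87, 76, 91, 47, 44, 89]
Step 1: min=30 at 0
  Swap: [30, 87, 76, 91, 47, 44, 89]
Step 2: min=44 at 5
  Swap: [30, 44, 76, 91, 47, 87, 89]

After 2 steps: [30, 44, 76, 91, 47, 87, 89]


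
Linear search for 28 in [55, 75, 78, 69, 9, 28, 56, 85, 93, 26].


i=0: 55!=28
i=1: 75!=28
i=2: 78!=28
i=3: 69!=28
i=4: 9!=28
i=5: 28==28 found!

Found at 5, 6 comps


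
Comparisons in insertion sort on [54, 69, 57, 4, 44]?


Algorithm: insertion sort
Input: [54, 69, 57, 4, 44]
Sorted: [4, 44, 54, 57, 69]

10


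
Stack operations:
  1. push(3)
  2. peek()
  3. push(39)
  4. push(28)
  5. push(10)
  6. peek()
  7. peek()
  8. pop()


push(3) -> [3]
peek()->3
push(39) -> [3, 39]
push(28) -> [3, 39, 28]
push(10) -> [3, 39, 28, 10]
peek()->10
peek()->10
pop()->10, [3, 39, 28]

Final stack: [3, 39, 28]


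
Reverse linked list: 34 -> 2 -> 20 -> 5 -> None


Step 1: curr=34, set curr.next=prev(None) | reversed so far: 34
Step 2: curr=2, set curr.next=prev(34) | reversed so far: 2 -> 34
Step 3: curr=20, set curr.next=prev(2) | reversed so far: 20 -> 2 -> 34
Step 4: curr=5, set curr.next=prev(20) | reversed so far: 5 -> 20 -> 2 -> 34

5 -> 20 -> 2 -> 34 -> None


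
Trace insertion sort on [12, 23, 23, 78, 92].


Initial: [12, 23, 23, 78, 92]
Insert 23: [12, 23, 23, 78, 92]
Insert 23: [12, 23, 23, 78, 92]
Insert 78: [12, 23, 23, 78, 92]
Insert 92: [12, 23, 23, 78, 92]

Sorted: [12, 23, 23, 78, 92]


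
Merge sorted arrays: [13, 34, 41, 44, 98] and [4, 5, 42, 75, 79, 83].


Take 4 from B
Take 5 from B
Take 13 from A
Take 34 from A
Take 41 from A
Take 42 from B
Take 44 from A
Take 75 from B
Take 79 from B
Take 83 from B

Merged: [4, 5, 13, 34, 41, 42, 44, 75, 79, 83, 98]


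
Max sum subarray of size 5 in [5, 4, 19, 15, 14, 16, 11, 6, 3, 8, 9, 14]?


[0:5]: 57
[1:6]: 68
[2:7]: 75
[3:8]: 62
[4:9]: 50
[5:10]: 44
[6:11]: 37
[7:12]: 40

Max: 75 at [2:7]


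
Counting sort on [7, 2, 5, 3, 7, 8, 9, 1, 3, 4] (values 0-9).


Input: [7, 2, 5, 3, 7, 8, 9, 1, 3, 4]
Counts: [0, 1, 1, 2, 1, 1, 0, 2, 1, 1]

Sorted: [1, 2, 3, 3, 4, 5, 7, 7, 8, 9]


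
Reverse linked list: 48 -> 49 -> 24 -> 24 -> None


Step 1: curr=48, set curr.next=prev(None) | reversed so far: 48
Step 2: curr=49, set curr.next=prev(48) | reversed so far: 49 -> 48
Step 3: curr=24, set curr.next=prev(49) | reversed so far: 24 -> 49 -> 48
Step 4: curr=24, set curr.next=prev(24) | reversed so far: 24 -> 24 -> 49 -> 48

24 -> 24 -> 49 -> 48 -> None


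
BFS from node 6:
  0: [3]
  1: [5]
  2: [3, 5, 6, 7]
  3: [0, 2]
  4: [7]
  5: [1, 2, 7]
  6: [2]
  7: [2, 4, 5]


Visit 6, enqueue [2]
Visit 2, enqueue [3, 5, 7]
Visit 3, enqueue [0]
Visit 5, enqueue [1]
Visit 7, enqueue [4]
Visit 0, enqueue []
Visit 1, enqueue []
Visit 4, enqueue []

BFS order: [6, 2, 3, 5, 7, 0, 1, 4]


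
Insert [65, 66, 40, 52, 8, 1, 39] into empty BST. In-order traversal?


Insert 65: root
Insert 66: R from 65
Insert 40: L from 65
Insert 52: L from 65 -> R from 40
Insert 8: L from 65 -> L from 40
Insert 1: L from 65 -> L from 40 -> L from 8
Insert 39: L from 65 -> L from 40 -> R from 8

In-order: [1, 8, 39, 40, 52, 65, 66]


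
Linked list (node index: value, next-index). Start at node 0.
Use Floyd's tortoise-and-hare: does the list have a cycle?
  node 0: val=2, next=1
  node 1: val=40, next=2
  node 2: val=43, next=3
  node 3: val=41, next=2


Floyd's tortoise (slow, +1) and hare (fast, +2):
  init: slow=0, fast=0
  step 1: slow=1, fast=2
  step 2: slow=2, fast=2
  slow == fast at node 2: cycle detected

Cycle: yes


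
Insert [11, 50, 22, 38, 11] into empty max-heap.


Insert 11: [11]
Insert 50: [50, 11]
Insert 22: [50, 11, 22]
Insert 38: [50, 38, 22, 11]
Insert 11: [50, 38, 22, 11, 11]

Final heap: [50, 38, 22, 11, 11]


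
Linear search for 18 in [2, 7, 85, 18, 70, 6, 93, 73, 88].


i=0: 2!=18
i=1: 7!=18
i=2: 85!=18
i=3: 18==18 found!

Found at 3, 4 comps


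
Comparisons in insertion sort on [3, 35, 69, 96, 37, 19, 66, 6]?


Algorithm: insertion sort
Input: [3, 35, 69, 96, 37, 19, 66, 6]
Sorted: [3, 6, 19, 35, 37, 66, 69, 96]

21


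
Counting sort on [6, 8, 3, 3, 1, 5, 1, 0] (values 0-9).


Input: [6, 8, 3, 3, 1, 5, 1, 0]
Counts: [1, 2, 0, 2, 0, 1, 1, 0, 1, 0]

Sorted: [0, 1, 1, 3, 3, 5, 6, 8]


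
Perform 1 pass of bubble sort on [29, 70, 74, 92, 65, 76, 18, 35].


Initial: [29, 70, 74, 92, 65, 76, 18, 35]
Pass 1: [29, 70, 74, 65, 76, 18, 35, 92] (4 swaps)

After 1 pass: [29, 70, 74, 65, 76, 18, 35, 92]


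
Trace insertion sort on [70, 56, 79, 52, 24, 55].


Initial: [70, 56, 79, 52, 24, 55]
Insert 56: [56, 70, 79, 52, 24, 55]
Insert 79: [56, 70, 79, 52, 24, 55]
Insert 52: [52, 56, 70, 79, 24, 55]
Insert 24: [24, 52, 56, 70, 79, 55]
Insert 55: [24, 52, 55, 56, 70, 79]

Sorted: [24, 52, 55, 56, 70, 79]


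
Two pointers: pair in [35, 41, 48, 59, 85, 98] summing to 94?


lo=0(35)+hi=5(98)=133
lo=0(35)+hi=4(85)=120
lo=0(35)+hi=3(59)=94

Yes: 35+59=94


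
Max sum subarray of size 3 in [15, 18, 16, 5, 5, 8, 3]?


[0:3]: 49
[1:4]: 39
[2:5]: 26
[3:6]: 18
[4:7]: 16

Max: 49 at [0:3]


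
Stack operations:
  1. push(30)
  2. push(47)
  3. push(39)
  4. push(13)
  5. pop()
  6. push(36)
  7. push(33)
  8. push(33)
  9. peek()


push(30) -> [30]
push(47) -> [30, 47]
push(39) -> [30, 47, 39]
push(13) -> [30, 47, 39, 13]
pop()->13, [30, 47, 39]
push(36) -> [30, 47, 39, 36]
push(33) -> [30, 47, 39, 36, 33]
push(33) -> [30, 47, 39, 36, 33, 33]
peek()->33

Final stack: [30, 47, 39, 36, 33, 33]


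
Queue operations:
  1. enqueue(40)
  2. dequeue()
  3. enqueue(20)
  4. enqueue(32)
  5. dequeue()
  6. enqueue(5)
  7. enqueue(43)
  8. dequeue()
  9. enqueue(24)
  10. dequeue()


enqueue(40) -> [40]
dequeue()->40, []
enqueue(20) -> [20]
enqueue(32) -> [20, 32]
dequeue()->20, [32]
enqueue(5) -> [32, 5]
enqueue(43) -> [32, 5, 43]
dequeue()->32, [5, 43]
enqueue(24) -> [5, 43, 24]
dequeue()->5, [43, 24]

Final queue: [43, 24]


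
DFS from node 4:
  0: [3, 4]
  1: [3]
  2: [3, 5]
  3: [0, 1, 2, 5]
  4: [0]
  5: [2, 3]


Visit 4, push [0]
Visit 0, push [3]
Visit 3, push [5, 2, 1]
Visit 1, push []
Visit 2, push [5]
Visit 5, push []

DFS order: [4, 0, 3, 1, 2, 5]


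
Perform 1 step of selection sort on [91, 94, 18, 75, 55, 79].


Initial: [91, 94, 18, 75, 55, 79]
Step 1: min=18 at 2
  Swap: [18, 94, 91, 75, 55, 79]

After 1 step: [18, 94, 91, 75, 55, 79]


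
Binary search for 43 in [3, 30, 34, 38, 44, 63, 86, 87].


Step 1: lo=0, hi=7, mid=3, val=38
Step 2: lo=4, hi=7, mid=5, val=63
Step 3: lo=4, hi=4, mid=4, val=44

Not found


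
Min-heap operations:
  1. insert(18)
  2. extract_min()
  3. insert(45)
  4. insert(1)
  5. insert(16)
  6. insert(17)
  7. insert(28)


insert(18) -> [18]
extract_min()->18, []
insert(45) -> [45]
insert(1) -> [1, 45]
insert(16) -> [1, 45, 16]
insert(17) -> [1, 17, 16, 45]
insert(28) -> [1, 17, 16, 45, 28]

Final heap: [1, 17, 16, 45, 28]


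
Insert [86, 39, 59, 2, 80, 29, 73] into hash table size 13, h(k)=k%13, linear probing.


Insert 86: h=8 -> slot 8
Insert 39: h=0 -> slot 0
Insert 59: h=7 -> slot 7
Insert 2: h=2 -> slot 2
Insert 80: h=2, 1 probes -> slot 3
Insert 29: h=3, 1 probes -> slot 4
Insert 73: h=8, 1 probes -> slot 9

Table: [39, None, 2, 80, 29, None, None, 59, 86, 73, None, None, None]


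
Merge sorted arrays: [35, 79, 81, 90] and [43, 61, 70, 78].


Take 35 from A
Take 43 from B
Take 61 from B
Take 70 from B
Take 78 from B

Merged: [35, 43, 61, 70, 78, 79, 81, 90]


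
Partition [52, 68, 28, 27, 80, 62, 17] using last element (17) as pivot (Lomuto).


Pivot: 17
Place pivot at 0: [17, 68, 28, 27, 80, 62, 52]

Partitioned: [17, 68, 28, 27, 80, 62, 52]


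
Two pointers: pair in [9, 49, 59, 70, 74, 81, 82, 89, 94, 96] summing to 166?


lo=0(9)+hi=9(96)=105
lo=1(49)+hi=9(96)=145
lo=2(59)+hi=9(96)=155
lo=3(70)+hi=9(96)=166

Yes: 70+96=166
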